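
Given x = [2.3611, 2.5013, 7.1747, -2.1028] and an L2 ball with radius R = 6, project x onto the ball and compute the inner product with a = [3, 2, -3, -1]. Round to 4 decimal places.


Step 1: Compute ||x|| (intermediates to 6 decimals).
||x|| = sqrt(2.3611^2 + 2.5013^2 + 7.1747^2 + (-2.1028)^2) = 8.229786
Step 2: Project.
Since ||x|| > R, scale = R/||x|| = 6/8.229786 = 0.729059, proj(x) = scale * x
proj(x) = [1.721381, 1.823595, 5.23078, -1.533065]
Step 3: Dot product.
a^T * proj(x) = 3*1.721381 + 2*1.823595 - 3*5.23078 - 1*(-1.533065) = -5.3479


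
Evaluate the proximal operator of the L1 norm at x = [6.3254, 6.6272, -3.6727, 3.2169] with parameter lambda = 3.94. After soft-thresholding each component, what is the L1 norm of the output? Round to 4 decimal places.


Soft-thresholding with lambda = 3.94:
prox(6.3254) = sign(6.3254)*max(|6.3254| - 3.94, 0) = 2.3854
prox(6.6272) = sign(6.6272)*max(|6.6272| - 3.94, 0) = 2.6872
prox(-3.6727) = sign(-3.6727)*max(|-3.6727| - 3.94, 0) = 0.0
prox(3.2169) = sign(3.2169)*max(|3.2169| - 3.94, 0) = 0.0
prox(x) = [2.3854, 2.6872, 0.0, 0.0]
||prox(x)||_1 = 2.3854 + 2.6872 + 0.0 + 0.0 = 5.0726


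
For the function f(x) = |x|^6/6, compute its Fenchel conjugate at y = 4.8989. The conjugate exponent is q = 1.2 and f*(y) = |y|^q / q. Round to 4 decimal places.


The conjugate exponent q satisfies 1/p + 1/q = 1.
p = 6, so q = 6/(6 - 1) = 1.2
|y|^q = 4.8989^1.2 = 6.7316
f*(4.8989) = 6.7316 / 1.2 = 5.6097


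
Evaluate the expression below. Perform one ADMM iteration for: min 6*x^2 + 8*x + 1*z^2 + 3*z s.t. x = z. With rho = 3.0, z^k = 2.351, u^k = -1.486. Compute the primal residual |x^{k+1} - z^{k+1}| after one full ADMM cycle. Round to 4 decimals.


ADMM iteration with rho = 3.0, z^k = 2.351, u^k = -1.486
Step 1: x-update.
Minimize 6*x^2 + 8*x + (3.0/2)*(x - 2.351 - 1.486)^2
FOC: (2*6 + 3.0)*x = -8 + 3.0*(2.351 + 1.486)
x^{k+1} = 0.2341
Step 2: z-update.
Minimize 1*z^2 + 3*z + (3.0/2)*(0.2341 - z - 1.486)^2
FOC: (2*1 + 3.0)*z = -3 + 3.0*(0.2341 - 1.486)
z^{k+1} = -1.3512
Step 3: u-update.
u^{k+1} = -1.486 + 0.2341 + 1.3512 = 0.0992
Step 4: Primal residual = |0.2341 + 1.3512| = 1.5852


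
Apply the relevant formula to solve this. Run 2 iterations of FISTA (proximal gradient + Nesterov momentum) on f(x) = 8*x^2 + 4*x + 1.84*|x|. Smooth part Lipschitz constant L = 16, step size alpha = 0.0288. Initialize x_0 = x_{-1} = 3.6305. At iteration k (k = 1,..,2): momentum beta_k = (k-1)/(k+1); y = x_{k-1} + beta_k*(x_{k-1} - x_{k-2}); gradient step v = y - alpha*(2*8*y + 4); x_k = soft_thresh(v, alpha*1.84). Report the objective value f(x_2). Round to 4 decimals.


FISTA on f(x) = 8*x^2 + 4*x + 1.84*|x|
L = 16, alpha = 0.0288
Iteration 1: beta = 0.0, y = 3.6305 + 0.0*(3.6305 - 3.6305) = 3.6305
  grad(y) = 62.088, v = y - alpha*grad = 1.8424
  prox(v) = soft_thresh(1.8424, 0.053) = 1.7894
Iteration 2: beta = 0.3333, y = 1.7894 + 0.3333*(1.7894 - 3.6305) = 1.1757
  grad(y) = 22.8106, v = y - alpha*grad = 0.5187
  prox(v) = soft_thresh(0.5187, 0.053) = 0.4657
f(x_2) = 8*0.4657^2 + 4*0.4657 + 1.84*|0.4657| = 4.4551


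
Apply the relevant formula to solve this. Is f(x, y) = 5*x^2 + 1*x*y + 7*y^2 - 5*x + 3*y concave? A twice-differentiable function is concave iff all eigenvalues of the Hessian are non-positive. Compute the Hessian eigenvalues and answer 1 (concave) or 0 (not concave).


The Hessian of f(x,y) = 5*x^2 + 1*x*y + 7*y^2 - 5*x + 3*y is:
H = [[10, 1], [1, 14]]
Trace = 10 + 14 = 24
Determinant = 10*14 - (1)^2 = 139
Discriminant = (24)^2 - 4*139 = 20.0
Eigenvalues: lambda_1 = 9.7639, lambda_2 = 14.2361
The function is not concave.

0


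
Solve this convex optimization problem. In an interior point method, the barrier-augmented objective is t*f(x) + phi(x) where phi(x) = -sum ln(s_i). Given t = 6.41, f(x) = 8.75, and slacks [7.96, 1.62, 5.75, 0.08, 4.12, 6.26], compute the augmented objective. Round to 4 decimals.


Step 1: Compute log-barrier.
ln values: [2.0744, 0.4824, 1.7492, -2.5257, 1.4159, 1.8342]
phi = -(2.0744 + 0.4824 + 1.7492 - 2.5257 + 1.4159 + 1.8342) = -5.0304
Step 2: Compute augmented objective.
t*f(x) = 6.41*8.75 = 56.0875
Total = 56.0875 - 5.0304 = 51.0571


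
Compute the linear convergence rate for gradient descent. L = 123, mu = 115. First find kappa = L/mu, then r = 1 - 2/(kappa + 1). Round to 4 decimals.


Step 1: Compute the condition number.
kappa = L/mu = 123/115 = 1.0696
Step 2: Compute the convergence rate.
r = 1 - 2/(kappa + 1) = 1 - 2*mu/(L + mu) = (L - mu)/(L + mu) = 8/238 = 0.0336


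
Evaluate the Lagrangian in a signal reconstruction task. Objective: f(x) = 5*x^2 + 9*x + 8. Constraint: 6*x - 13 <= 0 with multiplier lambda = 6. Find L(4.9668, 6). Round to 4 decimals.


Step 1: Evaluate f(x).
f(4.9668) = 5*4.9668^2 + 9*4.9668 + 8 = 176.0467
Step 2: Evaluate g(x).
g(4.9668) = 6*4.9668 - 13 = 16.8008
Step 3: Compute Lagrangian.
L = 176.0467 + 6*16.8008 = 276.8515


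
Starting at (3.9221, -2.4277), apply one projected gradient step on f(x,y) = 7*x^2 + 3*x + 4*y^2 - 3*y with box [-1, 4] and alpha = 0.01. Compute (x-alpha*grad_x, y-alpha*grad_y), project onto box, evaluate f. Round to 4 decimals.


Step 1: Compute gradient at (3.9221, -2.4277).
grad_x = 2*7*3.9221 + 3 = 57.9094
grad_y = 2*4*-2.4277 - 3 = -22.4216
Step 2: Gradient step.
x_raw = 3.9221 - 0.01*57.9094 = 3.343
y_raw = -2.4277 - 0.01*-22.4216 = -2.2035
Step 3: Project onto [-1, 4].
x_proj = clip(3.343) = 3.343
y_proj = clip(-2.2035) = -1.0
Step 4: Evaluate f.
f(3.343, -1.0) = 95.2588


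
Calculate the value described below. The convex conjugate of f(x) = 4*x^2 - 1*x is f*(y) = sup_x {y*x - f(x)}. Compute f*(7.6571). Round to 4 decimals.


f*(y) = sup_x {y*x - a*x^2 - b*x} = sup_x {(y-b)*x - a*x^2}
FOC: (y - b) - 2a*x = 0 => x* = (y - b)/(2a)
x* = (7.6571 + 1)/(2*4) = 1.0821
f*(7.6571) = (y-b)^2/(4a) = (7.6571 + 1)^2/(4*4)
= 74.9454/16 = 4.6841


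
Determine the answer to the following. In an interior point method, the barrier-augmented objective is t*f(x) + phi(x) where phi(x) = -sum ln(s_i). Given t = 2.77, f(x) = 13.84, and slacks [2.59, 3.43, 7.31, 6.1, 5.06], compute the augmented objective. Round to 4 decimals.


Step 1: Compute log-barrier.
ln values: [0.9517, 1.2326, 1.9892, 1.8083, 1.6214]
phi = -(0.9517 + 1.2326 + 1.9892 + 1.8083 + 1.6214) = -7.6031
Step 2: Compute augmented objective.
t*f(x) = 2.77*13.84 = 38.3368
Total = 38.3368 - 7.6031 = 30.7337


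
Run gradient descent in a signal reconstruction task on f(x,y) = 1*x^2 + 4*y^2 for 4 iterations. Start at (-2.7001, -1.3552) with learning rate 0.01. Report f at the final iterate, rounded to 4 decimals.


Gradient descent on f(x,y) = 1*x^2 + 4*y^2.
Starting point: (-2.7001, -1.3552), alpha = 0.01
Step 1: grad_x = 2*1*-2.7001 = -5.4002, grad_y = 2*4*-1.3552 = -10.8416
  x_1 = -2.7001 - 0.01*-5.4002 = -2.6461
  y_1 = -1.3552 - 0.01*-10.8416 = -1.2468
Step 2: grad_x = 2*1*-2.6461 = -5.2922, grad_y = 2*4*-1.2468 = -9.9743
  x_2 = -2.6461 - 0.01*-5.2922 = -2.5932
  y_2 = -1.2468 - 0.01*-9.9743 = -1.147
Step 3: grad_x = 2*1*-2.5932 = -5.1864, grad_y = 2*4*-1.147 = -9.1763
  x_3 = -2.5932 - 0.01*-5.1864 = -2.5413
  y_3 = -1.147 - 0.01*-9.1763 = -1.0553
Step 4: grad_x = 2*1*-2.5413 = -5.0826, grad_y = 2*4*-1.0553 = -8.4422
  x_4 = -2.5413 - 0.01*-5.0826 = -2.4905
  y_4 = -1.0553 - 0.01*-8.4422 = -0.9709
f(-2.4905, -0.9709) = 1*(-2.4905)^2 + 4*(-0.9709)^2 = 9.9728


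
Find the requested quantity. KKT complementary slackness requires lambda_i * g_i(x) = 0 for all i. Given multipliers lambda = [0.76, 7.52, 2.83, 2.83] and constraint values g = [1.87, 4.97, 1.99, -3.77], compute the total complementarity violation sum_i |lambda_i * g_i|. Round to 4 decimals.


KKT complementary slackness check:
lambda_1 * g_1 = 0.76 * 1.87 = 1.4212
lambda_2 * g_2 = 7.52 * 4.97 = 37.3744
lambda_3 * g_3 = 2.83 * 1.99 = 5.6317
lambda_4 * g_4 = 2.83 * -3.77 = -10.6691
Total violation = 1.4212 + 37.3744 + 5.6317 + 10.6691 = 55.0964


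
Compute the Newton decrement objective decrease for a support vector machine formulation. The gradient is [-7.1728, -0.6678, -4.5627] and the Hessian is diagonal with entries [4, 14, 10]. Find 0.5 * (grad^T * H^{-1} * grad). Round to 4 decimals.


Step 1: H is diagonal, so H^(-1) * g = [-1.7932, -0.0477, -0.4563].
Step 2: g^T H^(-1) g = sum_i g_i^2 / H_ii
  = (-7.1728)^2/4 + (-0.6678)^2/14 + (-4.5627)^2/10
  = 12.8623 + 0.0319 + 2.0818 = 14.9759
Step 3: Objective decrease = 0.5 * g^T H^(-1) g = 7.488


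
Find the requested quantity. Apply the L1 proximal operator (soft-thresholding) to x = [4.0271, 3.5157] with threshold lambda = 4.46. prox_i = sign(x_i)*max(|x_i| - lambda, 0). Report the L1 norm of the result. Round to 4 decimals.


Soft-thresholding with lambda = 4.46:
prox(4.0271) = sign(4.0271)*max(|4.0271| - 4.46, 0) = 0.0
prox(3.5157) = sign(3.5157)*max(|3.5157| - 4.46, 0) = 0.0
prox(x) = [0.0, 0.0]
||prox(x)||_1 = 0.0 + 0.0 = 0.0


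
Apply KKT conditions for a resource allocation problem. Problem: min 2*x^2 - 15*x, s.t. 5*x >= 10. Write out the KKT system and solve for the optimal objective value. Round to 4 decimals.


Step 1: Try lambda = 0 (constraint inactive).
Stationarity: 2*2*x - 15 = 0
x* = 15/(2*2) = 3.75
Check constraint: 5*3.75 = 18.75 >= 10 -- satisfied.
Step 2: Compute optimal value.
f(x*) = 2*3.75^2 - 15*3.75 = -28.125


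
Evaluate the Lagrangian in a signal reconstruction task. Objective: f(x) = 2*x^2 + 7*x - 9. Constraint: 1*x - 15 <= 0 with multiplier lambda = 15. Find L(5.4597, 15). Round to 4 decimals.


Step 1: Evaluate f(x).
f(5.4597) = 2*5.4597^2 + 7*5.4597 - 9 = 88.8345
Step 2: Evaluate g(x).
g(5.4597) = 1*5.4597 - 15 = -9.5403
Step 3: Compute Lagrangian.
L = 88.8345 + 15*-9.5403 = -54.27


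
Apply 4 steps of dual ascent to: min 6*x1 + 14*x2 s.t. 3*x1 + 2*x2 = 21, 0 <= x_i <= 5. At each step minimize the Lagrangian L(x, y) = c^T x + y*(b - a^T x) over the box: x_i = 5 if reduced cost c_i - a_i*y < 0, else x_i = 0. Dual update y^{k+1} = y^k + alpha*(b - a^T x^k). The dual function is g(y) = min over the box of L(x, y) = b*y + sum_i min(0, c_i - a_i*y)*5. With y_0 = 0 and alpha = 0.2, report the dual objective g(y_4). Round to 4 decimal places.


Dual ascent for LP: min 6*x1 + 14*x2, 3*x1 + 2*x2 = 21, 0 <= x_i <= 5
Step 1: y^k = 0.0, reduced costs: (6.0, 14.0)
  x^k = (0.0, 0.0), subgradient = b - a^T x = 21.0
  y^{k+1} = 0.0 + 0.2*21.0 = 4.2
Step 2: y^k = 4.2, reduced costs: (-6.6, 5.6)
  x^k = (5.0, 0.0), subgradient = b - a^T x = 6.0
  y^{k+1} = 4.2 + 0.2*6.0 = 5.4
Step 3: y^k = 5.4, reduced costs: (-10.2, 3.2)
  x^k = (5.0, 0.0), subgradient = b - a^T x = 6.0
  y^{k+1} = 5.4 + 0.2*6.0 = 6.6
Step 4: y^k = 6.6, reduced costs: (-13.8, 0.8)
  x^k = (5.0, 0.0), subgradient = b - a^T x = 6.0
  y^{k+1} = 6.6 + 0.2*6.0 = 7.8
Dual objective at y_4 = 7.8: reduced costs (-17.4, -1.6), box minimizer x = (5.0, 5.0)
g(y_4) = b*y + (c1 - a1*y)*x1 + (c2 - a2*y)*x2 = 21*7.8 + (-17.4)*5.0 + (-1.6)*5.0 = 163.8 - 87.0 - 8.0 = 68.8


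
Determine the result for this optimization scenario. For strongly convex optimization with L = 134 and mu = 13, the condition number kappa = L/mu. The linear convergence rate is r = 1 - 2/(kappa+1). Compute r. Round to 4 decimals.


Step 1: Compute the condition number.
kappa = L/mu = 134/13 = 10.3077
Step 2: Compute the convergence rate.
r = 1 - 2/(kappa + 1) = 1 - 2*mu/(L + mu) = (L - mu)/(L + mu) = 121/147 = 0.8231


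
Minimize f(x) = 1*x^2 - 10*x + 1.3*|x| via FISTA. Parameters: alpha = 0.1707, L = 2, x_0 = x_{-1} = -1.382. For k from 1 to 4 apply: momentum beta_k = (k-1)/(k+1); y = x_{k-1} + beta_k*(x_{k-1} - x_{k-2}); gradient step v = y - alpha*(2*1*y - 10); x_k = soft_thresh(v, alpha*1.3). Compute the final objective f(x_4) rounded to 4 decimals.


FISTA on f(x) = 1*x^2 - 10*x + 1.3*|x|
L = 2, alpha = 0.1707
Iteration 1: beta = 0.0, y = -1.382 + 0.0*(-1.382 + 1.382) = -1.382
  grad(y) = -12.764, v = y - alpha*grad = 0.7968
  prox(v) = soft_thresh(0.7968, 0.2219) = 0.5749
Iteration 2: beta = 0.3333, y = 0.5749 + 0.3333*(0.5749 + 1.382) = 1.2272
  grad(y) = -7.5456, v = y - alpha*grad = 2.5152
  prox(v) = soft_thresh(2.5152, 0.2219) = 2.2933
Iteration 3: beta = 0.5, y = 2.2933 + 0.5*(2.2933 - 0.5749) = 3.1525
  grad(y) = -3.6949, v = y - alpha*grad = 3.7833
  prox(v) = soft_thresh(3.7833, 0.2219) = 3.5614
Iteration 4: beta = 0.6, y = 3.5614 + 0.6*(3.5614 - 2.2933) = 4.3222
  grad(y) = -1.3557, v = y - alpha*grad = 4.5536
  prox(v) = soft_thresh(4.5536, 0.2219) = 4.3317
f(x_4) = 1*4.3317^2 - 10*4.3317 + 1.3*|4.3317| = -18.9222


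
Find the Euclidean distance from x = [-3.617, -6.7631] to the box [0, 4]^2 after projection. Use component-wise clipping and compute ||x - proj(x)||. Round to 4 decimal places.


Project each component onto [0, 4].
clip(-3.617) = 0.0, clip(-6.7631) = 0.0
Projection = [0.0, 0.0]
Squared diffs: [13.0827, 45.7395]
Distance = sqrt(58.8222) = 7.6696


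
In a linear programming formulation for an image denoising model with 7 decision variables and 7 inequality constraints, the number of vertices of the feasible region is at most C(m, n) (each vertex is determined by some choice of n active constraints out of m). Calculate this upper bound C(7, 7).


Each vertex corresponds to some choice of n active constraints out of m, so the number of vertices is at most C(m, n) = m! / (n!(m-n)!).
m = 7, n = 7
Numerator: 7 * 6 * 5 * 4 * 3 * 2 * 1
Denominator: 7! = 5040
C(7, 7) = 1


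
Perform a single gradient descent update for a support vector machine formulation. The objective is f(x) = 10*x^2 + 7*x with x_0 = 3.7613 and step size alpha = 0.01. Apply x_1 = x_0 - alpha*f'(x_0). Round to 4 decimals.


We compute the gradient at x_0 and apply the update.
f'(x) = 20*x + 7
f'(3.7613) = 20*3.7613 + 7 = 82.226
x_1 = 3.7613 - 0.01*82.226 = 2.939


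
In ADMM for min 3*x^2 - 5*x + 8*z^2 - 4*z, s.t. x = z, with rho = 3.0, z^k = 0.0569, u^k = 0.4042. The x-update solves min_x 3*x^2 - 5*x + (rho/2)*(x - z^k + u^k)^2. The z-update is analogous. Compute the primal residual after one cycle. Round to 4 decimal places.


ADMM iteration with rho = 3.0, z^k = 0.0569, u^k = 0.4042
Step 1: x-update.
Minimize 3*x^2 - 5*x + (3.0/2)*(x - 0.0569 + 0.4042)^2
FOC: (2*3 + 3.0)*x = 5 + 3.0*(0.0569 - 0.4042)
x^{k+1} = 0.4398
Step 2: z-update.
Minimize 8*z^2 - 4*z + (3.0/2)*(0.4398 - z + 0.4042)^2
FOC: (2*8 + 3.0)*z = 4 + 3.0*(0.4398 + 0.4042)
z^{k+1} = 0.3438
Step 3: u-update.
u^{k+1} = 0.4042 + 0.4398 - 0.3438 = 0.5002
Step 4: Primal residual = |0.4398 - 0.3438| = 0.096


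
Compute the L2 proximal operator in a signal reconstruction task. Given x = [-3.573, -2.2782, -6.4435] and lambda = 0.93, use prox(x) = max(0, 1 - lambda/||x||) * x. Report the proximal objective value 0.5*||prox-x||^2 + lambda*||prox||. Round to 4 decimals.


Step 1: Compute ||x||.
||x|| = 7.712
Step 2: Compute scaling factor.
scale = max(0, 1 - 0.93/7.712) = 0.8794
Step 3: prox(x) = [-3.1421, -2.0035, -5.6665]
||prox(x)|| = 6.782
Step 4: Proximal objective.
0.5*||prox-x||^2 = 0.4325
lambda*||prox|| = 6.3073
Total = 6.7397


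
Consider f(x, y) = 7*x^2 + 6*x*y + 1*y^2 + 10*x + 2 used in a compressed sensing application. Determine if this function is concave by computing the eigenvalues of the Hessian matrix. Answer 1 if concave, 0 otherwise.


The Hessian of f(x,y) = 7*x^2 + 6*x*y + 1*y^2 + 10*x + 2 is:
H = [[14, 6], [6, 2]]
Trace = 14 + 2 = 16
Determinant = 14*2 - (6)^2 = -8
Discriminant = (16)^2 - 4*-8 = 288.0
Eigenvalues: lambda_1 = -0.4853, lambda_2 = 16.4853
The function is not concave.

0


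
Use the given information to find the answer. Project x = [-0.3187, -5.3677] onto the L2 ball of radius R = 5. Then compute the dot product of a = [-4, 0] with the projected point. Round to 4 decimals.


Step 1: Compute ||x|| (intermediates to 6 decimals).
||x|| = sqrt((-0.3187)^2 + (-5.3677)^2) = 5.377153
Step 2: Project.
Since ||x|| > R, scale = R/||x|| = 5/5.377153 = 0.92986, proj(x) = scale * x
proj(x) = [-0.296346, -4.99121]
Step 3: Dot product.
a^T * proj(x) = -4*(-0.296346) + 0*(-4.99121) = 1.1854


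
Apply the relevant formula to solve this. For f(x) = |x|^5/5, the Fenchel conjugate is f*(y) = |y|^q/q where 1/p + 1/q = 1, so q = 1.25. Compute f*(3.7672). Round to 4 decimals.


The conjugate exponent q satisfies 1/p + 1/q = 1.
p = 5, so q = 5/(5 - 1) = 1.25
|y|^q = 3.7672^1.25 = 5.2484
f*(3.7672) = 5.2484 / 1.25 = 4.1987


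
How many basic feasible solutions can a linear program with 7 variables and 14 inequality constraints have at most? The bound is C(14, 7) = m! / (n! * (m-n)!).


Each vertex corresponds to some choice of n active constraints out of m, so the number of vertices is at most C(m, n) = m! / (n!(m-n)!).
m = 14, n = 7
Numerator: 14 * 13 * 12 * 11 * 10 * 9 * 8
Denominator: 7! = 5040
C(14, 7) = 3432


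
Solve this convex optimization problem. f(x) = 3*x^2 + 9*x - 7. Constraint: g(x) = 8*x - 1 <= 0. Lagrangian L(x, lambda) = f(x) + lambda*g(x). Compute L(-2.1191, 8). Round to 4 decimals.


Step 1: Evaluate f(x).
f(-2.1191) = 3*(-2.1191)^2 + 9*(-2.1191) - 7 = -12.6001
Step 2: Evaluate g(x).
g(-2.1191) = 8*-2.1191 - 1 = -17.9528
Step 3: Compute Lagrangian.
L = -12.6001 + 8*-17.9528 = -156.2225


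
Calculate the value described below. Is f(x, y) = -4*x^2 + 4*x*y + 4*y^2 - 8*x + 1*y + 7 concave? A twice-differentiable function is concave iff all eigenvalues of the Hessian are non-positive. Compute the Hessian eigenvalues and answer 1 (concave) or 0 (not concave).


The Hessian of f(x,y) = -4*x^2 + 4*x*y + 4*y^2 - 8*x + 1*y + 7 is:
H = [[-8, 4], [4, 8]]
Trace = -8 + 8 = 0
Determinant = -8*8 - (4)^2 = -80
Discriminant = (0)^2 - 4*-80 = 320.0
Eigenvalues: lambda_1 = -8.9443, lambda_2 = 8.9443
The function is not concave.

0


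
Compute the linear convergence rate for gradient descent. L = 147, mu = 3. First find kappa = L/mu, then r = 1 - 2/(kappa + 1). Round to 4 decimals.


Step 1: Compute the condition number.
kappa = L/mu = 147/3 = 49.0
Step 2: Compute the convergence rate.
r = 1 - 2/(kappa + 1) = 1 - 2*mu/(L + mu) = (L - mu)/(L + mu) = 144/150 = 0.96


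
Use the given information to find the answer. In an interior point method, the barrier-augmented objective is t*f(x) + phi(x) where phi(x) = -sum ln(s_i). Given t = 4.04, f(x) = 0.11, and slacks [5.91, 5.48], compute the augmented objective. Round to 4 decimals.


Step 1: Compute log-barrier.
ln values: [1.7766, 1.7011]
phi = -(1.7766 + 1.7011) = -3.4778
Step 2: Compute augmented objective.
t*f(x) = 4.04*0.11 = 0.4444
Total = 0.4444 - 3.4778 = -3.0334


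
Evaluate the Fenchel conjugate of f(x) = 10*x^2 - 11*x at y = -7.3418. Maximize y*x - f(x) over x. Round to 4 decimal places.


f*(y) = sup_x {y*x - a*x^2 - b*x} = sup_x {(y-b)*x - a*x^2}
FOC: (y - b) - 2a*x = 0 => x* = (y - b)/(2a)
x* = (-7.3418 + 11)/(2*10) = 0.1829
f*(-7.3418) = (y-b)^2/(4a) = (-7.3418 + 11)^2/(4*10)
= 13.3824/40 = 0.3346


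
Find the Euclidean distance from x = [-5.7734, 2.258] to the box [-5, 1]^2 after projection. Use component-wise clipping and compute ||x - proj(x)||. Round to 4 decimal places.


Project each component onto [-5, 1].
clip(-5.7734) = -5.0, clip(2.258) = 1.0
Projection = [-5.0, 1.0]
Squared diffs: [0.5981, 1.5826]
Distance = sqrt(2.1807) = 1.4767


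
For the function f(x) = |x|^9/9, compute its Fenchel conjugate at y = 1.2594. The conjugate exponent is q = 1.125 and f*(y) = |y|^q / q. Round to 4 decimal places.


The conjugate exponent q satisfies 1/p + 1/q = 1.
p = 9, so q = 9/(9 - 1) = 1.125
|y|^q = 1.2594^1.125 = 1.2962
f*(1.2594) = 1.2962 / 1.125 = 1.1522


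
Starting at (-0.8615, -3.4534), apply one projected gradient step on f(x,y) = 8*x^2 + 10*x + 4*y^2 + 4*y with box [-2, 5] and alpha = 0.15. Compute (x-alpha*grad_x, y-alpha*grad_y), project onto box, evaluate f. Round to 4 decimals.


Step 1: Compute gradient at (-0.8615, -3.4534).
grad_x = 2*8*-0.8615 + 10 = -3.784
grad_y = 2*4*-3.4534 + 4 = -23.6272
Step 2: Gradient step.
x_raw = -0.8615 - 0.15*-3.784 = -0.2939
y_raw = -3.4534 - 0.15*-23.6272 = 0.0907
Step 3: Project onto [-2, 5].
x_proj = clip(-0.2939) = -0.2939
y_proj = clip(0.0907) = 0.0907
Step 4: Evaluate f.
f(-0.2939, 0.0907) = -1.8524


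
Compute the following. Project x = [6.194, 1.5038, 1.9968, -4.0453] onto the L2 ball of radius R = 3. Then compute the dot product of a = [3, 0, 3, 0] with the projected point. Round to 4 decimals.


Step 1: Compute ||x|| (intermediates to 6 decimals).
||x|| = sqrt(6.194^2 + 1.5038^2 + 1.9968^2 + (-4.0453)^2) = 7.808887
Step 2: Project.
Since ||x|| > R, scale = R/||x|| = 3/7.808887 = 0.384178, proj(x) = scale * x
proj(x) = [2.379599, 0.577727, 0.767127, -1.554115]
Step 3: Dot product.
a^T * proj(x) = 3*2.379599 + 0*0.577727 + 3*0.767127 + 0*(-1.554115) = 9.4402


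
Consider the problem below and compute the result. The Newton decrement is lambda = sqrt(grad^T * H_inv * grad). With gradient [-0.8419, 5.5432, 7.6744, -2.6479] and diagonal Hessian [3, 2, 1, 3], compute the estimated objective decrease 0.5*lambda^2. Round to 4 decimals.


Step 1: H is diagonal, so H^(-1) * g = [-0.2806, 2.7716, 7.6744, -0.8826].
Step 2: g^T H^(-1) g = sum_i g_i^2 / H_ii
  = (-0.8419)^2/3 + (5.5432)^2/2 + (7.6744)^2/1 + (-2.6479)^2/3
  = 0.2363 + 15.3635 + 58.8964 + 2.3371 = 76.8333
Step 3: Objective decrease = 0.5 * g^T H^(-1) g = 38.4167


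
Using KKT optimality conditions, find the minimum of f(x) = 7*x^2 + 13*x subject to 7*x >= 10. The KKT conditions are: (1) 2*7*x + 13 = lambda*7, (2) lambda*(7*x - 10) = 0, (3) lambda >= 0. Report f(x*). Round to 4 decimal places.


Step 1: Try lambda = 0 (constraint inactive).
x_unc = -13/(2*7) = -0.9286
Check: 7*-0.9286 = -6.5002 < 10 -- violated!
Step 2: Constraint must be active: 7*x = 10
x* = 10/7 = 1.4286 (rounded; the exact value 10/7 is used below)
lambda = (2*7*(10/7) + 13)/7 = 4.7143
Step 3: Compute optimal value.
f(x*) = 7*(10/7)^2 + 13*(10/7) = 32.8571


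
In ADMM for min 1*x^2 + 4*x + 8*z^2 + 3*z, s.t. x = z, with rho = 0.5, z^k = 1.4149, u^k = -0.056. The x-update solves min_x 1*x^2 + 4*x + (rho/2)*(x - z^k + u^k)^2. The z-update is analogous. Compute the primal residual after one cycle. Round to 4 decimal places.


ADMM iteration with rho = 0.5, z^k = 1.4149, u^k = -0.056
Step 1: x-update.
Minimize 1*x^2 + 4*x + (0.5/2)*(x - 1.4149 - 0.056)^2
FOC: (2*1 + 0.5)*x = -4 + 0.5*(1.4149 + 0.056)
x^{k+1} = -1.3058
Step 2: z-update.
Minimize 8*z^2 + 3*z + (0.5/2)*(-1.3058 - z - 0.056)^2
FOC: (2*8 + 0.5)*z = -3 + 0.5*(-1.3058 - 0.056)
z^{k+1} = -0.2231
Step 3: u-update.
u^{k+1} = -0.056 - 1.3058 + 0.2231 = -1.1387
Step 4: Primal residual = |-1.3058 + 0.2231| = 1.0827


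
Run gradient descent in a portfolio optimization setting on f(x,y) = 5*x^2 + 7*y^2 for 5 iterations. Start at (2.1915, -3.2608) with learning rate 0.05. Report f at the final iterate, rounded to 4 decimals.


Gradient descent on f(x,y) = 5*x^2 + 7*y^2.
Starting point: (2.1915, -3.2608), alpha = 0.05
Step 1: grad_x = 2*5*2.1915 = 21.915, grad_y = 2*7*-3.2608 = -45.6512
  x_1 = 2.1915 - 0.05*21.915 = 1.0958
  y_1 = -3.2608 - 0.05*-45.6512 = -0.9782
Step 2: grad_x = 2*5*1.0958 = 10.9575, grad_y = 2*7*-0.9782 = -13.6954
  x_2 = 1.0958 - 0.05*10.9575 = 0.5479
  y_2 = -0.9782 - 0.05*-13.6954 = -0.2935
Step 3: grad_x = 2*5*0.5479 = 5.4788, grad_y = 2*7*-0.2935 = -4.1086
  x_3 = 0.5479 - 0.05*5.4788 = 0.2739
  y_3 = -0.2935 - 0.05*-4.1086 = -0.088
Step 4: grad_x = 2*5*0.2739 = 2.7394, grad_y = 2*7*-0.088 = -1.2326
  x_4 = 0.2739 - 0.05*2.7394 = 0.137
  y_4 = -0.088 - 0.05*-1.2326 = -0.0264
Step 5: grad_x = 2*5*0.137 = 1.3697, grad_y = 2*7*-0.0264 = -0.3698
  x_5 = 0.137 - 0.05*1.3697 = 0.0685
  y_5 = -0.0264 - 0.05*-0.3698 = -0.0079
f(0.0685, -0.0079) = 5*0.0685^2 + 7*(-0.0079)^2 = 0.0239


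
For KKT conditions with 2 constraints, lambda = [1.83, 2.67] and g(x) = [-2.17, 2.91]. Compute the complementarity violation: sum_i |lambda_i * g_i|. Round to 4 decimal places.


KKT complementary slackness check:
lambda_1 * g_1 = 1.83 * -2.17 = -3.9711
lambda_2 * g_2 = 2.67 * 2.91 = 7.7697
Total violation = 3.9711 + 7.7697 = 11.7408


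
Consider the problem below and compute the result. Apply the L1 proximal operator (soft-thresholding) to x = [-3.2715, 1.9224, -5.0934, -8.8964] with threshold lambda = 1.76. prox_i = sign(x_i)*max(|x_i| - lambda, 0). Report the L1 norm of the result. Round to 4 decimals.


Soft-thresholding with lambda = 1.76:
prox(-3.2715) = sign(-3.2715)*max(|-3.2715| - 1.76, 0) = -1.5115
prox(1.9224) = sign(1.9224)*max(|1.9224| - 1.76, 0) = 0.1624
prox(-5.0934) = sign(-5.0934)*max(|-5.0934| - 1.76, 0) = -3.3334
prox(-8.8964) = sign(-8.8964)*max(|-8.8964| - 1.76, 0) = -7.1364
prox(x) = [-1.5115, 0.1624, -3.3334, -7.1364]
||prox(x)||_1 = 1.5115 + 0.1624 + 3.3334 + 7.1364 = 12.1437


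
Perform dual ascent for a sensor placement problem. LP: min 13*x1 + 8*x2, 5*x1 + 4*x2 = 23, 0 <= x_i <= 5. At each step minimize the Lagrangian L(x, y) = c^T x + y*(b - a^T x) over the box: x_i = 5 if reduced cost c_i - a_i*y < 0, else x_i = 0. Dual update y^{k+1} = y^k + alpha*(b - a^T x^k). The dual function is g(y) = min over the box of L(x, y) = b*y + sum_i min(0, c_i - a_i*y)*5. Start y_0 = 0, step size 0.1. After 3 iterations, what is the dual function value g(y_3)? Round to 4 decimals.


Dual ascent for LP: min 13*x1 + 8*x2, 5*x1 + 4*x2 = 23, 0 <= x_i <= 5
Step 1: y^k = 0.0, reduced costs: (13.0, 8.0)
  x^k = (0.0, 0.0), subgradient = b - a^T x = 23.0
  y^{k+1} = 0.0 + 0.1*23.0 = 2.3
Step 2: y^k = 2.3, reduced costs: (1.5, -1.2)
  x^k = (0.0, 5.0), subgradient = b - a^T x = 3.0
  y^{k+1} = 2.3 + 0.1*3.0 = 2.6
Step 3: y^k = 2.6, reduced costs: (0.0, -2.4)
  x^k = (0.0, 5.0), subgradient = b - a^T x = 3.0
  y^{k+1} = 2.6 + 0.1*3.0 = 2.9
Dual objective at y_3 = 2.9: reduced costs (-1.5, -3.6), box minimizer x = (5.0, 5.0)
g(y_3) = b*y + (c1 - a1*y)*x1 + (c2 - a2*y)*x2 = 23*2.9 + (-1.5)*5.0 + (-3.6)*5.0 = 66.7 - 7.5 - 18.0 = 41.2


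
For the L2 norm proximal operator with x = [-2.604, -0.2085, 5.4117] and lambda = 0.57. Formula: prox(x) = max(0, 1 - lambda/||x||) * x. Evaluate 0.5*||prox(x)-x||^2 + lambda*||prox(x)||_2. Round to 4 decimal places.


Step 1: Compute ||x||.
||x|| = 6.0092
Step 2: Compute scaling factor.
scale = max(0, 1 - 0.57/6.0092) = 0.9051
Step 3: prox(x) = [-2.357, -0.1887, 4.8984]
||prox(x)|| = 5.4392
Step 4: Proximal objective.
0.5*||prox-x||^2 = 0.1625
lambda*||prox|| = 3.1003
Total = 3.2628


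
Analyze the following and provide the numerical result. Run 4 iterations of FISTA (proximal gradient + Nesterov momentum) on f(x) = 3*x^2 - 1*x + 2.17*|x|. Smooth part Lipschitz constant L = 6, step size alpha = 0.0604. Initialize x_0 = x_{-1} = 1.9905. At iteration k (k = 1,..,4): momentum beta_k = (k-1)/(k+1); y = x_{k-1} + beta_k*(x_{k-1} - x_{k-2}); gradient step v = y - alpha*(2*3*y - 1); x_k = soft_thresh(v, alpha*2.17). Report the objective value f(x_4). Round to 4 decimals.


FISTA on f(x) = 3*x^2 - 1*x + 2.17*|x|
L = 6, alpha = 0.0604
Iteration 1: beta = 0.0, y = 1.9905 + 0.0*(1.9905 - 1.9905) = 1.9905
  grad(y) = 10.943, v = y - alpha*grad = 1.3295
  prox(v) = soft_thresh(1.3295, 0.1311) = 1.1985
Iteration 2: beta = 0.3333, y = 1.1985 + 0.3333*(1.1985 - 1.9905) = 0.9345
  grad(y) = 4.6068, v = y - alpha*grad = 0.6562
  prox(v) = soft_thresh(0.6562, 0.1311) = 0.5251
Iteration 3: beta = 0.5, y = 0.5251 + 0.5*(0.5251 - 1.1985) = 0.1885
  grad(y) = 0.1309, v = y - alpha*grad = 0.1806
  prox(v) = soft_thresh(0.1806, 0.1311) = 0.0495
Iteration 4: beta = 0.6, y = 0.0495 + 0.6*(0.0495 - 0.5251) = -0.2359
  grad(y) = -2.4152, v = y - alpha*grad = -0.09
  prox(v) = soft_thresh(-0.09, 0.1311) = 0.0
f(x_4) = 3*0.0^2 - 1*0.0 + 2.17*|0.0| = 0.0


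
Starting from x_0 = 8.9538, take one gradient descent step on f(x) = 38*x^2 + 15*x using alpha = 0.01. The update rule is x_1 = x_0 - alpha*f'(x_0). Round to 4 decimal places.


We compute the gradient at x_0 and apply the update.
f'(x) = 76*x + 15
f'(8.9538) = 76*8.9538 + 15 = 695.4888
x_1 = 8.9538 - 0.01*695.4888 = 1.9989


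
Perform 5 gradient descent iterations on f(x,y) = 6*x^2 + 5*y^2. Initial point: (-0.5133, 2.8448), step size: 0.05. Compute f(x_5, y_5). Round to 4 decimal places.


Gradient descent on f(x,y) = 6*x^2 + 5*y^2.
Starting point: (-0.5133, 2.8448), alpha = 0.05
Step 1: grad_x = 2*6*-0.5133 = -6.1596, grad_y = 2*5*2.8448 = 28.448
  x_1 = -0.5133 - 0.05*-6.1596 = -0.2053
  y_1 = 2.8448 - 0.05*28.448 = 1.4224
Step 2: grad_x = 2*6*-0.2053 = -2.4638, grad_y = 2*5*1.4224 = 14.224
  x_2 = -0.2053 - 0.05*-2.4638 = -0.0821
  y_2 = 1.4224 - 0.05*14.224 = 0.7112
Step 3: grad_x = 2*6*-0.0821 = -0.9855, grad_y = 2*5*0.7112 = 7.112
  x_3 = -0.0821 - 0.05*-0.9855 = -0.0329
  y_3 = 0.7112 - 0.05*7.112 = 0.3556
Step 4: grad_x = 2*6*-0.0329 = -0.3942, grad_y = 2*5*0.3556 = 3.556
  x_4 = -0.0329 - 0.05*-0.3942 = -0.0131
  y_4 = 0.3556 - 0.05*3.556 = 0.1778
Step 5: grad_x = 2*6*-0.0131 = -0.1577, grad_y = 2*5*0.1778 = 1.778
  x_5 = -0.0131 - 0.05*-0.1577 = -0.0053
  y_5 = 0.1778 - 0.05*1.778 = 0.0889
f(-0.0053, 0.0889) = 6*(-0.0053)^2 + 5*0.0889^2 = 0.0397


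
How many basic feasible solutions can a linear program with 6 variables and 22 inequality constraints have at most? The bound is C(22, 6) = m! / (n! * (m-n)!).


Each vertex corresponds to some choice of n active constraints out of m, so the number of vertices is at most C(m, n) = m! / (n!(m-n)!).
m = 22, n = 6
Numerator: 22 * 21 * 20 * 19 * 18 * 17
Denominator: 6! = 720
C(22, 6) = 74613


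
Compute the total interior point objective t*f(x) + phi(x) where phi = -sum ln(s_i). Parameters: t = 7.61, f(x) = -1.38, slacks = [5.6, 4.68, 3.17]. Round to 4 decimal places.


Step 1: Compute log-barrier.
ln values: [1.7228, 1.5433, 1.1537]
phi = -(1.7228 + 1.5433 + 1.1537) = -4.4198
Step 2: Compute augmented objective.
t*f(x) = 7.61*-1.38 = -10.5018
Total = -10.5018 - 4.4198 = -14.9216


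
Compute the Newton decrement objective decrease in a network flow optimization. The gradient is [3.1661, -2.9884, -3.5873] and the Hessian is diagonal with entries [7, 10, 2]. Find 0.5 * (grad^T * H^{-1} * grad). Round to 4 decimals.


Step 1: H is diagonal, so H^(-1) * g = [0.4523, -0.2988, -1.7937].
Step 2: g^T H^(-1) g = sum_i g_i^2 / H_ii
  = (3.1661)^2/7 + (-2.9884)^2/10 + (-3.5873)^2/2
  = 1.432 + 0.8931 + 6.4344 = 8.7594
Step 3: Objective decrease = 0.5 * g^T H^(-1) g = 4.3797


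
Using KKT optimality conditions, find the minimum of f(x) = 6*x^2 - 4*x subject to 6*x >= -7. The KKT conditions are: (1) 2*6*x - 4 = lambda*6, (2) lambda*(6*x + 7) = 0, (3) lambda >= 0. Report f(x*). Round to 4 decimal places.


Step 1: Try lambda = 0 (constraint inactive).
Stationarity: 2*6*x - 4 = 0
x* = 4/(2*6) = 1/3 = 0.3333 (rounded; the exact value 1/3 is used below)
Check constraint: 6*0.3333 = 1.9998 >= -7 -- satisfied.
Step 2: Compute optimal value.
f(x*) = 6*(1/3)^2 - 4*(1/3) = -0.6667


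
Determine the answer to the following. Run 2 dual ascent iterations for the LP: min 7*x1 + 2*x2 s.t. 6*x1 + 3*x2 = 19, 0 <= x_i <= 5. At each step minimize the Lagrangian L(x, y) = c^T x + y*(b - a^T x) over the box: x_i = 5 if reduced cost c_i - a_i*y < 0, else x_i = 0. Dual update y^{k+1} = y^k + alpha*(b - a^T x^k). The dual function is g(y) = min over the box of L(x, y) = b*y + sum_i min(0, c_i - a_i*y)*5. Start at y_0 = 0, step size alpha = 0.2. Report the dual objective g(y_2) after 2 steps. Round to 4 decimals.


Dual ascent for LP: min 7*x1 + 2*x2, 6*x1 + 3*x2 = 19, 0 <= x_i <= 5
Step 1: y^k = 0.0, reduced costs: (7.0, 2.0)
  x^k = (0.0, 0.0), subgradient = b - a^T x = 19.0
  y^{k+1} = 0.0 + 0.2*19.0 = 3.8
Step 2: y^k = 3.8, reduced costs: (-15.8, -9.4)
  x^k = (5.0, 5.0), subgradient = b - a^T x = -26.0
  y^{k+1} = 3.8 + 0.2*-26.0 = -1.4
Dual objective at y_2 = -1.4: reduced costs (15.4, 6.2), box minimizer x = (0.0, 0.0)
g(y_2) = b*y + (c1 - a1*y)*x1 + (c2 - a2*y)*x2 = 19*(-1.4) + 15.4*0.0 + 6.2*0.0 = -26.6 + 0.0 + 0.0 = -26.6


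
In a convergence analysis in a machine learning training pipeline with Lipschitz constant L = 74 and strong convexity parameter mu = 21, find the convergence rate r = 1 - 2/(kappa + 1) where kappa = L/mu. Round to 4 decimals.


Step 1: Compute the condition number.
kappa = L/mu = 74/21 = 3.5238
Step 2: Compute the convergence rate.
r = 1 - 2/(kappa + 1) = 1 - 2*mu/(L + mu) = (L - mu)/(L + mu) = 53/95 = 0.5579


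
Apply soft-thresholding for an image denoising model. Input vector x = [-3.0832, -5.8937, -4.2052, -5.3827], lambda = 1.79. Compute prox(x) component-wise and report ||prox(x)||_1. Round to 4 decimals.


Soft-thresholding with lambda = 1.79:
prox(-3.0832) = sign(-3.0832)*max(|-3.0832| - 1.79, 0) = -1.2932
prox(-5.8937) = sign(-5.8937)*max(|-5.8937| - 1.79, 0) = -4.1037
prox(-4.2052) = sign(-4.2052)*max(|-4.2052| - 1.79, 0) = -2.4152
prox(-5.3827) = sign(-5.3827)*max(|-5.3827| - 1.79, 0) = -3.5927
prox(x) = [-1.2932, -4.1037, -2.4152, -3.5927]
||prox(x)||_1 = 1.2932 + 4.1037 + 2.4152 + 3.5927 = 11.4048


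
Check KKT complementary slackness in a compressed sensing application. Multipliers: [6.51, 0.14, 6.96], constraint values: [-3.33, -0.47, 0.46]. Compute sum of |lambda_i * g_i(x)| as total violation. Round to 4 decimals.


KKT complementary slackness check:
lambda_1 * g_1 = 6.51 * -3.33 = -21.6783
lambda_2 * g_2 = 0.14 * -0.47 = -0.0658
lambda_3 * g_3 = 6.96 * 0.46 = 3.2016
Total violation = 21.6783 + 0.0658 + 3.2016 = 24.9457


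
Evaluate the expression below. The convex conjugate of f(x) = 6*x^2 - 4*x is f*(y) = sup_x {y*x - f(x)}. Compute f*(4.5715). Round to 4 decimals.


f*(y) = sup_x {y*x - a*x^2 - b*x} = sup_x {(y-b)*x - a*x^2}
FOC: (y - b) - 2a*x = 0 => x* = (y - b)/(2a)
x* = (4.5715 + 4)/(2*6) = 0.7143
f*(4.5715) = (y-b)^2/(4a) = (4.5715 + 4)^2/(4*6)
= 73.4706/24 = 3.0613


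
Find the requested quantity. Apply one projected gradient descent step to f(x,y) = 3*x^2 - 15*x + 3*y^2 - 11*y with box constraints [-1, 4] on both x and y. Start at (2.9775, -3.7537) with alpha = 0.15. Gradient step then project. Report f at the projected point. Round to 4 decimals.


Step 1: Compute gradient at (2.9775, -3.7537).
grad_x = 2*3*2.9775 - 15 = 2.865
grad_y = 2*3*-3.7537 - 11 = -33.5222
Step 2: Gradient step.
x_raw = 2.9775 - 0.15*2.865 = 2.5478
y_raw = -3.7537 - 0.15*-33.5222 = 1.2746
Step 3: Project onto [-1, 4].
x_proj = clip(2.5478) = 2.5478
y_proj = clip(1.2746) = 1.2746
Step 4: Evaluate f.
f(2.5478, 1.2746) = -27.89


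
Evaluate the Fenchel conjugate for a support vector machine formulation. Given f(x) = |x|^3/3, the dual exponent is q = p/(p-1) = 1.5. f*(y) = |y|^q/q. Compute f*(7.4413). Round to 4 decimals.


The conjugate exponent q satisfies 1/p + 1/q = 1.
p = 3, so q = 3/(3 - 1) = 1.5
|y|^q = 7.4413^1.5 = 20.2989
f*(7.4413) = 20.2989 / 1.5 = 13.5326


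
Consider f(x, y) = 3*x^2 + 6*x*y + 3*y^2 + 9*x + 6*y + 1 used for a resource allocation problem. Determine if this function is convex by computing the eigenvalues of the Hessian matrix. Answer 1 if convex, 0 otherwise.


The Hessian of f(x,y) = 3*x^2 + 6*x*y + 3*y^2 + 9*x + 6*y + 1 is:
H = [[6, 6], [6, 6]]
Trace = 6 + 6 = 12
Determinant = 6*6 - (6)^2 = 0
Discriminant = (12)^2 - 4*0 = 144.0
Eigenvalues: lambda_1 = 0.0, lambda_2 = 12.0
The function is convex.

1


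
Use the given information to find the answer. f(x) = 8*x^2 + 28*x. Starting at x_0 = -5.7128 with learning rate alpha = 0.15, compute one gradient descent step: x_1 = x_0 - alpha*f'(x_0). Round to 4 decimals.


We compute the gradient at x_0 and apply the update.
f'(x) = 16*x + 28
f'(-5.7128) = 16*-5.7128 + 28 = -63.4048
x_1 = -5.7128 - 0.15*-63.4048 = 3.7979


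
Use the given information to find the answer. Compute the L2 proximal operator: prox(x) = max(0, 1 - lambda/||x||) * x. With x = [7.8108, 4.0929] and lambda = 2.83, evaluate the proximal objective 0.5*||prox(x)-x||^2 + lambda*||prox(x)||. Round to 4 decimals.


Step 1: Compute ||x||.
||x|| = 8.8182
Step 2: Compute scaling factor.
scale = max(0, 1 - 2.83/8.8182) = 0.6791
Step 3: prox(x) = [5.3041, 2.7794]
||prox(x)|| = 5.9882
Step 4: Proximal objective.
0.5*||prox-x||^2 = 4.0045
lambda*||prox|| = 16.9466
Total = 20.951


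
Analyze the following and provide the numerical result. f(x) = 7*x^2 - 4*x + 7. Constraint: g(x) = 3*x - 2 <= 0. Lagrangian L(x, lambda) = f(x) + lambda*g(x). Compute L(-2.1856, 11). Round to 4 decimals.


Step 1: Evaluate f(x).
f(-2.1856) = 7*(-2.1856)^2 - 4*(-2.1856) + 7 = 49.1803
Step 2: Evaluate g(x).
g(-2.1856) = 3*-2.1856 - 2 = -8.5568
Step 3: Compute Lagrangian.
L = 49.1803 + 11*-8.5568 = -44.9445


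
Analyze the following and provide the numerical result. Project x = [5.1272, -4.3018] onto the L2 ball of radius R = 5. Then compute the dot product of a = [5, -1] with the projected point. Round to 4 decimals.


Step 1: Compute ||x|| (intermediates to 6 decimals).
||x|| = sqrt(5.1272^2 + (-4.3018)^2) = 6.692807
Step 2: Project.
Since ||x|| > R, scale = R/||x|| = 5/6.692807 = 0.747071, proj(x) = scale * x
proj(x) = [3.830382, -3.21375]
Step 3: Dot product.
a^T * proj(x) = 5*3.830382 - 1*(-3.21375) = 22.3657


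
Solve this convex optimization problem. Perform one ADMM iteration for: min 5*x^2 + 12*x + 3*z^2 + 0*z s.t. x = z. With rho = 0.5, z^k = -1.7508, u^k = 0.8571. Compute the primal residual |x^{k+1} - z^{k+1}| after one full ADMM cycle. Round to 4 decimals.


ADMM iteration with rho = 0.5, z^k = -1.7508, u^k = 0.8571
Step 1: x-update.
Minimize 5*x^2 + 12*x + (0.5/2)*(x + 1.7508 + 0.8571)^2
FOC: (2*5 + 0.5)*x = -12 + 0.5*(-1.7508 - 0.8571)
x^{k+1} = -1.267
Step 2: z-update.
Minimize 3*z^2 + 0*z + (0.5/2)*(-1.267 - z + 0.8571)^2
FOC: (2*3 + 0.5)*z = 0 + 0.5*(-1.267 + 0.8571)
z^{k+1} = -0.0315
Step 3: u-update.
u^{k+1} = 0.8571 - 1.267 + 0.0315 = -0.3784
Step 4: Primal residual = |-1.267 + 0.0315| = 1.2355


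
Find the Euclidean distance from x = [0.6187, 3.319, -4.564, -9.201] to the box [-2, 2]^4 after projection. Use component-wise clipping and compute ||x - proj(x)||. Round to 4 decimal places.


Project each component onto [-2, 2].
clip(0.6187) = 0.6187, clip(3.319) = 2.0, clip(-4.564) = -2.0, clip(-9.201) = -2.0
Projection = [0.6187, 2.0, -2.0, -2.0]
Squared diffs: [0.0, 1.7398, 6.5741, 51.8544]
Distance = sqrt(60.1683) = 7.7568


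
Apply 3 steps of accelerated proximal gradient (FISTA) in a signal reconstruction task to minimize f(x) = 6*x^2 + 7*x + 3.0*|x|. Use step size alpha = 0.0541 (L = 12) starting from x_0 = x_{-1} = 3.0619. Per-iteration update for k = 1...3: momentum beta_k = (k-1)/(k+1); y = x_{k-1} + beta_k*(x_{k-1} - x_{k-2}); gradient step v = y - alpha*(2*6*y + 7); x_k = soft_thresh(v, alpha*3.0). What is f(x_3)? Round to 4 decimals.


FISTA on f(x) = 6*x^2 + 7*x + 3.0*|x|
L = 12, alpha = 0.0541
Iteration 1: beta = 0.0, y = 3.0619 + 0.0*(3.0619 - 3.0619) = 3.0619
  grad(y) = 43.7428, v = y - alpha*grad = 0.6954
  prox(v) = soft_thresh(0.6954, 0.1623) = 0.5331
Iteration 2: beta = 0.3333, y = 0.5331 + 0.3333*(0.5331 - 3.0619) = -0.3098
  grad(y) = 3.2822, v = y - alpha*grad = -0.4874
  prox(v) = soft_thresh(-0.4874, 0.1623) = -0.3251
Iteration 3: beta = 0.5, y = -0.3251 + 0.5*(-0.3251 - 0.5331) = -0.7542
  grad(y) = -2.0502, v = y - alpha*grad = -0.6433
  prox(v) = soft_thresh(-0.6433, 0.1623) = -0.481
f(x_3) = 6*(-0.481)^2 + 7*(-0.481) + 3.0*|-0.481| = -0.5359


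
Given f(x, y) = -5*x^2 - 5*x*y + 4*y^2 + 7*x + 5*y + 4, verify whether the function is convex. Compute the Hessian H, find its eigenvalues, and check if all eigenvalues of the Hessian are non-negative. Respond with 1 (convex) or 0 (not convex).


The Hessian of f(x,y) = -5*x^2 - 5*x*y + 4*y^2 + 7*x + 5*y + 4 is:
H = [[-10, -5], [-5, 8]]
Trace = -10 + 8 = -2
Determinant = -10*8 - (-5)^2 = -105
Discriminant = (-2)^2 - 4*-105 = 424.0
Eigenvalues: lambda_1 = -11.2956, lambda_2 = 9.2956
The function is not convex.

0


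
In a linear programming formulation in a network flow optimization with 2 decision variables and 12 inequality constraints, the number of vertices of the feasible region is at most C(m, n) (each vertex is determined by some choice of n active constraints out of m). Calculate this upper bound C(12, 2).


Each vertex corresponds to some choice of n active constraints out of m, so the number of vertices is at most C(m, n) = m! / (n!(m-n)!).
m = 12, n = 2
Numerator: 12 * 11
Denominator: 2! = 2
C(12, 2) = 66
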